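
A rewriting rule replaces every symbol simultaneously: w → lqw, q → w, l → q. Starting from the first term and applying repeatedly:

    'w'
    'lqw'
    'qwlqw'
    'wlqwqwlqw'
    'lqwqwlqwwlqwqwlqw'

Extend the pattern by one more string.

Rewriting the 17 symbols of lqwqwlqwwlqwqwlqw one by one yields q w lqw w lqw q w lqw lqw q w lqw w lqw q w lqw; concatenated:

qwlqwwlqwqwlqwlqwqwlqwwlqwqwlqw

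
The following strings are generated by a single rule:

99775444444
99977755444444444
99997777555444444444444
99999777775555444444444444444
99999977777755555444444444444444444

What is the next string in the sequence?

99999997777777555555444444444444444444444

Each string has the form 9^{n} 7^{n} 5^{n-1} 4^{3n}, where the shown terms are n = 2, 3, 4, 5, 6.
At n = 7 the blocks have lengths 7, 7, 6, 21.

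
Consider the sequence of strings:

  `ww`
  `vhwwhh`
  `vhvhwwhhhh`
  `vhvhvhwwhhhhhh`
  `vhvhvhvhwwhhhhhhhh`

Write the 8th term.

s(k+1) = vh·s(k)·hh, so each term gains vh as a prefix and hh as a suffix.
From vhvhvhvhwwhhhhhhhh, 3 further steps: vhvhvhvhwwhhhhhhhh → vhvhvhvhvhwwhhhhhhhhhh → vhvhvhvhvhvhwwhhhhhhhhhhhh → (answer).

vhvhvhvhvhvhvhwwhhhhhhhhhhhhhh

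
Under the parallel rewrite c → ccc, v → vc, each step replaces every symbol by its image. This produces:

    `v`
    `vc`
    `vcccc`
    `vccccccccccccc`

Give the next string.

vcccccccccccccccccccccccccccccccccccccccc

Replace each of the 14 characters of vccccccccccccc in place — vc ccc ccc ccc ccc ccc ccc ccc ccc ccc ccc ccc ccc ccc — and concatenate.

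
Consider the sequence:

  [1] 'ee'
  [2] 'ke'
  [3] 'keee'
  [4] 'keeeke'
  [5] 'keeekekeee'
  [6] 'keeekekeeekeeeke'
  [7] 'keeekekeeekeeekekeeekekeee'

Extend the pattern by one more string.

keeekekeeekeeekekeeekekeeekeeekekeeekeeeke

This is a Fibonacci-style word recurrence s(k) = s(k−1)·s(k−2): e.g. ke·ee = keee.
Continuing: keeekekeeekeeekekeeekekeee · keeekekeeekeeeke gives term 8.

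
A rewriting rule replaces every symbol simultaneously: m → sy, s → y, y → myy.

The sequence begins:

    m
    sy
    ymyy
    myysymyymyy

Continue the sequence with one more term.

symyymyyymyysymyymyysymyymyy

Expanding myysymyymyy: m→sy, y→myy, y→myy, s→y, y→myy, m→sy, y→myy, y→myy, m→sy, y→myy, y→myy. Concatenated: sy myy myy y myy sy myy myy sy myy myy.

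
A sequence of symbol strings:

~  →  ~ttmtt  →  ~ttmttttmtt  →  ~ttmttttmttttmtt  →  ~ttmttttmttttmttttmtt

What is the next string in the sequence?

~ttmttttmttttmttttmttttmtt

The strings grow by a fixed suffix ttmtt each time.
So the next term is ~ttmttttmttttmttttmtt·ttmtt.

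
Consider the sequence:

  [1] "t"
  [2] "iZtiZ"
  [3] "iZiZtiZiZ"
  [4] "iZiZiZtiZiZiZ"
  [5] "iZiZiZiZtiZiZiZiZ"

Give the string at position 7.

iZiZiZiZiZiZtiZiZiZiZiZiZ

Each term wraps the previous one in iZ on the left and iZ on the right.
From iZiZiZiZtiZiZiZiZ, 2 further steps: iZiZiZiZtiZiZiZiZ → iZiZiZiZiZtiZiZiZiZiZ → (answer).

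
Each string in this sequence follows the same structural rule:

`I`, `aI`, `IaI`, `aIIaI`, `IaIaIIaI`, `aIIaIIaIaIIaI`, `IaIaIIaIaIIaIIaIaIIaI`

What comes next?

aIIaIIaIaIIaIIaIaIIaIaIIaIIaIaIIaI

Each term (from the third on) is the two preceding terms concatenated in order: term 3 = I·aI = IaI.
Continuing: aIIaIIaIaIIaI · IaIaIIaIaIIaIIaIaIIaI gives term 8.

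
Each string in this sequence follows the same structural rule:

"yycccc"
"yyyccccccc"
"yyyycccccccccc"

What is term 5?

yyyyyycccccccccccccccc

Reading off run lengths: y runs 2, 3, 4; c runs 4, 7, 10 — each is linear in n (n = 1, 2, …).
Setting n = 5 gives 6, 16 characters in each block.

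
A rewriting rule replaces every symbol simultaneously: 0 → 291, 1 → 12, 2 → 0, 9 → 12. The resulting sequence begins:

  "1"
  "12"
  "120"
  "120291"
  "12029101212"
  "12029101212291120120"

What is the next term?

1202910121229112012001212120291120291

φ(12029101212291120120) expands symbol-by-symbol to 12 0 291 0 12 12 291 12 0 12 0 0 12 12 12 0 291 12 0 291; joining the 20 pieces gives the next term.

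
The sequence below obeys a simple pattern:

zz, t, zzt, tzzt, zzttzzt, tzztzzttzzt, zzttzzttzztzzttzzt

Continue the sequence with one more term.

tzztzzttzztzzttzzttzztzzttzzt

This is a Fibonacci-style word recurrence s(k) = s(k−2)·s(k−1): e.g. zz·t = zzt.
Continuing: tzztzzttzzt · zzttzzttzztzzttzzt gives term 8.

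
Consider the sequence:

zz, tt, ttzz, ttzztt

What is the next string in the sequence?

This is a Fibonacci-style word recurrence s(k) = s(k−1)·s(k−2): e.g. tt·zz = ttzz.
The next term joins ttzztt and ttzz.

ttzzttttzz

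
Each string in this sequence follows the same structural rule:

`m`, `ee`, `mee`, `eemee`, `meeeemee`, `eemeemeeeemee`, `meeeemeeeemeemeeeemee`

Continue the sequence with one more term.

Each term (from the third on) is the two preceding terms concatenated in order: term 3 = m·ee = mee.
The next term joins eemeemeeeemee and meeeemeeeemeemeeeemee.

eemeemeeeemeemeeeemeeeemeemeeeemee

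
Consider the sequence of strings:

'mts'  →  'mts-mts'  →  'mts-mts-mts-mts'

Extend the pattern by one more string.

mts-mts-mts-mts-mts-mts-mts-mts

s(k+1) = s(k)·-·s(k) — each term doubles the last with '-' between the halves.
One more doubling of mts-mts-mts-mts gives the answer.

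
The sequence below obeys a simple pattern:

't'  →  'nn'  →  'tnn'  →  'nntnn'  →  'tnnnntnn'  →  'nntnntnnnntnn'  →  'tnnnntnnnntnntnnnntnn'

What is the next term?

From term 3 onward, concatenate the second-to-last term with the last: t·nn = tnn, nn·tnn = nntnn, …
Continuing: nntnntnnnntnn · tnnnntnnnntnntnnnntnn gives term 8.

nntnntnnnntnntnnnntnnnntnntnnnntnn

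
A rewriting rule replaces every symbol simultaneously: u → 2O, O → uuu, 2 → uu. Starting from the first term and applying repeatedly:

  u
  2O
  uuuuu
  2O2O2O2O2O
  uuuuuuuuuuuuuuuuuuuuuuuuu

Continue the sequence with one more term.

Applying the rule to each of the 25 symbols of uuuuuuuuuuuuuuuuuuuuuuuuu gives the pieces 2O 2O 2O 2O 2O 2O 2O 2O 2O 2O 2O 2O 2O 2O 2O 2O 2O 2O 2O 2O 2O 2O 2O 2O 2O, which concatenate to the answer.

2O2O2O2O2O2O2O2O2O2O2O2O2O2O2O2O2O2O2O2O2O2O2O2O2O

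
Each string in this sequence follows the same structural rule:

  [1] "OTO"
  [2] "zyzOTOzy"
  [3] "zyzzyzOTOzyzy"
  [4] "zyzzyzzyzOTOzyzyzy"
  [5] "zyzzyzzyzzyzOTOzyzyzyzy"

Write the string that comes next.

Each term wraps the previous one in zyz on the left and zy on the right.
Applying this once more to zyzzyzzyzzyzOTOzyzyzyzy:

zyzzyzzyzzyzzyzOTOzyzyzyzyzy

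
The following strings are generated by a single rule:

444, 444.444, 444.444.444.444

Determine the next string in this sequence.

444.444.444.444.444.444.444.444

s(k+1) = s(k)·.·s(k) — each term doubles the last with '.' between the halves.
One more doubling of 444.444.444.444 gives the answer.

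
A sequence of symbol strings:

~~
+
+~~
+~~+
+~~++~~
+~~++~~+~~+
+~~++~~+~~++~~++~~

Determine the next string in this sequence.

This is a Fibonacci-style word recurrence s(k) = s(k−1)·s(k−2): e.g. +·~~ = +~~.
The next term joins +~~++~~+~~++~~++~~ and +~~++~~+~~+.

+~~++~~+~~++~~++~~+~~++~~+~~+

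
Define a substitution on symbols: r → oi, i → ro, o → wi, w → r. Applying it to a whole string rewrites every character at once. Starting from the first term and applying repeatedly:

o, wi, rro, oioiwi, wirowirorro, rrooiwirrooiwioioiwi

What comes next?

Applying the rule to each of the 20 symbols of rrooiwirrooiwioioiwi gives the pieces oi oi wi wi ro r ro oi oi wi wi ro r ro wi ro wi ro r ro, which concatenate to the answer.

oioiwiwirorrooioiwiwirorrowirowirorro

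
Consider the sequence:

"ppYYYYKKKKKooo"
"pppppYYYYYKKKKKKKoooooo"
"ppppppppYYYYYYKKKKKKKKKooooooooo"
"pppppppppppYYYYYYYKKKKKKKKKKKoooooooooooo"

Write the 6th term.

pppppppppppppppppYYYYYYYYYKKKKKKKKKKKKKKKoooooooooooooooooo

The n-th term is 3n-1 p's then n+3 Y's then 2n+3 K's then 3n o's (n = 1, 2, …).
Setting n = 6 gives 17, 9, 15, 18 characters in each block.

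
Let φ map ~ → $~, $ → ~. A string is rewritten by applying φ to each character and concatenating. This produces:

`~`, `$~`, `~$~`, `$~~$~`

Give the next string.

~$~$~~$~

Rewriting each symbol of $~~$~: $→~, ~→$~, ~→$~, $→~, ~→$~, which concatenates to ~ $~ $~ ~ $~.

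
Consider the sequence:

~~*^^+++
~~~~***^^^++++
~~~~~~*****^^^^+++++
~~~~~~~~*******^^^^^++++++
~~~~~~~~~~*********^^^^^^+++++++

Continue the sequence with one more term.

~~~~~~~~~~~~***********^^^^^^^++++++++

Term n consists of 2n ~'s, followed by 2n-1 *'s, followed by n+1 ^'s, followed by n+2 +'s (n = 1, 2, …).
Setting n = 6 gives 12, 11, 7, 8 characters in each block.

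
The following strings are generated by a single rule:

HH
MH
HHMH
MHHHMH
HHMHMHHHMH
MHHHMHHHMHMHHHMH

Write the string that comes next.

This is a Fibonacci-style word recurrence s(k) = s(k−2)·s(k−1): e.g. HH·MH = HHMH.
Continuing: HHMHMHHHMH · MHHHMHHHMHMHHHMH gives term 7.

HHMHMHHHMHMHHHMHHHMHMHHHMH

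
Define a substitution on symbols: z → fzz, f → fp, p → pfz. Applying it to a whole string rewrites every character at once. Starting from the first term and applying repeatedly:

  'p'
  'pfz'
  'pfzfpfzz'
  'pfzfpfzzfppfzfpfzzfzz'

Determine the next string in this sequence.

Applying the rule to each of the 21 symbols of pfzfpfzzfppfzfpfzzfzz gives the pieces pfz fp fzz fp pfz fp fzz fzz fp pfz pfz fp fzz fp pfz fp fzz fzz fp fzz fzz, which concatenate to the answer.

pfzfpfzzfppfzfpfzzfzzfppfzpfzfpfzzfppfzfpfzzfzzfpfzzfzz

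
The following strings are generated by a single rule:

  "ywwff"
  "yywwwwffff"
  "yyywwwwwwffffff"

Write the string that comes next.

yyyywwwwwwwwffffffff

Each string has the form y^{n} w^{2n} f^{2n} (n = 1, 2, …).
Setting n = 4 gives 4, 8, 8 characters in each block.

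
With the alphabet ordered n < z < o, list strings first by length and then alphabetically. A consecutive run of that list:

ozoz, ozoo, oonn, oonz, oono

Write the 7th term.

Continuing the enumeration 2 steps past oono: oono → oozn → (answer).

oozz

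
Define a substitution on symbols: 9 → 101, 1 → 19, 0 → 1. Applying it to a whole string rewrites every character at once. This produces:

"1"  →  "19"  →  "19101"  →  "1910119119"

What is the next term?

Expanding 1910119119: 1→19, 9→101, 1→19, 0→1, 1→19, 1→19, 9→101, 1→19, 1→19, 9→101. Concatenated: 19 101 19 1 19 19 101 19 19 101.

1910119119191011919101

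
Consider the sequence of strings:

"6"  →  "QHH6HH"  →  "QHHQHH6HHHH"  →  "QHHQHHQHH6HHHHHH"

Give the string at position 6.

QHHQHHQHHQHHQHH6HHHHHHHHHH

Each term wraps the previous one in QHH on the left and HH on the right.
From QHHQHHQHH6HHHHHH, 2 further steps: QHHQHHQHH6HHHHHH → QHHQHHQHHQHH6HHHHHHHH → (answer).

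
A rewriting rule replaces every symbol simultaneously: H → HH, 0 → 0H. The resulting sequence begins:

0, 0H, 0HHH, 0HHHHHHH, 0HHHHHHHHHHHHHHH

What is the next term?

Rewriting the 16 symbols of 0HHHHHHHHHHHHHHH one by one yields 0H HH HH HH HH HH HH HH HH HH HH HH HH HH HH HH; concatenated:

0HHHHHHHHHHHHHHHHHHHHHHHHHHHHHHH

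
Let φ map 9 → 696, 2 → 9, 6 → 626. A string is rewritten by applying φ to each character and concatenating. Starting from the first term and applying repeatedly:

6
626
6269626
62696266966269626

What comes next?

6269626696626962662669662662696266966269626

Applying the rule to each of the 17 symbols of 62696266966269626 gives the pieces 626 9 626 696 626 9 626 626 696 626 626 9 626 696 626 9 626, which concatenate to the answer.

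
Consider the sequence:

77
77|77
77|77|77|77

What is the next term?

Every step duplicates the string with '|' between the halves.
One more doubling of 77|77|77|77 gives the answer.

77|77|77|77|77|77|77|77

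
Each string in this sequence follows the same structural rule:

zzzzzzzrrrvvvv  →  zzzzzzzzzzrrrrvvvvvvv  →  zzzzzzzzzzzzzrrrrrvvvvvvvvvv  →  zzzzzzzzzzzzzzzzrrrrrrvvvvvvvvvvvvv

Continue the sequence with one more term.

Each string has the form z^{3n+1} r^{n+1} v^{3n-2}, where the shown terms are n = 2, 3, 4, 5.
At n = 6 the blocks have lengths 19, 7, 16.

zzzzzzzzzzzzzzzzzzzrrrrrrrvvvvvvvvvvvvvvvv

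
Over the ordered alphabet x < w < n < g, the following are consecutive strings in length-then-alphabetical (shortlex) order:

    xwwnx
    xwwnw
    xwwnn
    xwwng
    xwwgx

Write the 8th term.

Stepping forward 3 times from xwwgx: xwwgx → xwwgw → xwwgn, then the target.

xwwgg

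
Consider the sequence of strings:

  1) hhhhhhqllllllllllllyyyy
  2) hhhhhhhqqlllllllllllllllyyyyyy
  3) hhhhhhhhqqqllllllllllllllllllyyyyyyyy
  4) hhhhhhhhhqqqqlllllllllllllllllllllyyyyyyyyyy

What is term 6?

hhhhhhhhhhhqqqqqqlllllllllllllllllllllllllllyyyyyyyyyyyyyy

Reading off run lengths: h runs 6, 7, 8, 9; q runs 1, 2, 3, 4; l runs 12, 15, 18, 21; y runs 4, 6, 8, 10 — each is linear in n, where the shown terms are n = 3, 4, 5, 6.
At n = 8 the blocks have lengths 11, 6, 27, 14.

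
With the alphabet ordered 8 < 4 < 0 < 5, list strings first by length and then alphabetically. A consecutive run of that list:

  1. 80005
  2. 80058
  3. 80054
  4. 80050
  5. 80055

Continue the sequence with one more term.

Treat 80055 as a base-4 numeral over the given alphabet and add one, carrying through any trailing 5's.

80588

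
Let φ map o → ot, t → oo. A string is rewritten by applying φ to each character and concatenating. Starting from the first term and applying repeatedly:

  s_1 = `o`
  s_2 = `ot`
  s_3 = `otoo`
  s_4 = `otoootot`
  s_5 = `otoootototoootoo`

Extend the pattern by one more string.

Rewriting the 16 symbols of otoootototoootoo one by one yields ot oo ot ot ot oo ot oo ot oo ot ot ot oo ot ot; concatenated:

otoootototoootoootoootototoootot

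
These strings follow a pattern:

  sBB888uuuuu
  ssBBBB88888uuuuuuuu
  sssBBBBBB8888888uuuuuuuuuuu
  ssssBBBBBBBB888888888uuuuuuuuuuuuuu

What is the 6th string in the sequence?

Reading off run lengths: s runs 1, 2, 3, 4; B runs 2, 4, 6, 8; 8 runs 3, 5, 7, 9; u runs 5, 8, 11, 14 — each is linear in n (n = 1, 2, …).
At n = 6 the blocks have lengths 6, 12, 13, 20.

ssssssBBBBBBBBBBBB8888888888888uuuuuuuuuuuuuuuuuuuu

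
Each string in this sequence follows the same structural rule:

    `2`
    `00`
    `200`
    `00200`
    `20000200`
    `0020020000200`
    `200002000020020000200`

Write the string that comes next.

Each term (from the third on) is the two preceding terms concatenated in order: term 3 = 2·00 = 200.
Continuing: 0020020000200 · 200002000020020000200 gives term 8.

0020020000200200002000020020000200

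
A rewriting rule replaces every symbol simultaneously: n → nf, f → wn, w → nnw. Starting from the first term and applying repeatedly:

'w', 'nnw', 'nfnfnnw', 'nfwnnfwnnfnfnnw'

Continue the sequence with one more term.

φ(nfwnnfwnnfnfnnw) expands symbol-by-symbol to nf wn nnw nf nf wn nnw nf nf wn nf wn nf nf nnw; joining the 15 pieces gives the next term.

nfwnnnwnfnfwnnnwnfnfwnnfwnnfnfnnw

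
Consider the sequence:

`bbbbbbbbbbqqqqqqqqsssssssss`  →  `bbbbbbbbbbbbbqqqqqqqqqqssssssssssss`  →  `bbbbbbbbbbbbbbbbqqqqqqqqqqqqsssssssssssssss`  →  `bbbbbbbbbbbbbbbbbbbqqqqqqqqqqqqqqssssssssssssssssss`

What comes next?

bbbbbbbbbbbbbbbbbbbbbbqqqqqqqqqqqqqqqqsssssssssssssssssssss

Reading off run lengths: b runs 10, 13, 16, 19; q runs 8, 10, 12, 14; s runs 9, 12, 15, 18 — each is linear in n, where the shown terms are n = 3, 4, 5, 6.
Setting n = 7 gives 22, 16, 21 characters in each block.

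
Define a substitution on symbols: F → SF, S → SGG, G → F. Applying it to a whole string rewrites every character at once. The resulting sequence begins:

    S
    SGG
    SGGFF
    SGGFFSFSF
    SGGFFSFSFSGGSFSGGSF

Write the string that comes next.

φ(SGGFFSFSFSGGSFSGGSF) expands symbol-by-symbol to SGG F F SF SF SGG SF SGG SF SGG F F SGG SF SGG F F SGG SF; joining the 19 pieces gives the next term.

SGGFFSFSFSGGSFSGGSFSGGFFSGGSFSGGFFSGGSF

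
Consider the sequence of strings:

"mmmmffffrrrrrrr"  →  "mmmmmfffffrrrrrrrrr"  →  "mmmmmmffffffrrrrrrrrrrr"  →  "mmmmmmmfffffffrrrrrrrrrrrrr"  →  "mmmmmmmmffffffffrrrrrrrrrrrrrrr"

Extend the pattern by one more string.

mmmmmmmmmfffffffffrrrrrrrrrrrrrrrrr

The n-th term is n+1 m's then n+1 f's then 2n+1 r's, where the shown terms are n = 3, 4, 5, 6, 7.
At n = 8 the blocks have lengths 9, 9, 17.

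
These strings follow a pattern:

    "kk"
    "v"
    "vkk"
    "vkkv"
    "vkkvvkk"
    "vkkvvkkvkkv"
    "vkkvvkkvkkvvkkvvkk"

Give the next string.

Each term (from the third on) is the previous term followed by the one before it: term 3 = v·kk = vkk.
The next term joins vkkvvkkvkkvvkkvvkk and vkkvvkkvkkv.

vkkvvkkvkkvvkkvvkkvkkvvkkvkkv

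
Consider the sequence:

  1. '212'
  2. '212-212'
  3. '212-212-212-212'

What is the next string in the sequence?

s(k+1) = s(k)·-·s(k) — each term doubles the last with '-' between the halves.
Doubling 212-212-212-212 with '-' between the halves:

212-212-212-212-212-212-212-212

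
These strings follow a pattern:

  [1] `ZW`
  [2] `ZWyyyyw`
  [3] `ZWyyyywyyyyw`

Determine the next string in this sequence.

Every step adds yyyyw to the end: s(k+1) = s(k)·yyyyw.
Applying this once more to ZWyyyywyyyyw:

ZWyyyywyyyywyyyyw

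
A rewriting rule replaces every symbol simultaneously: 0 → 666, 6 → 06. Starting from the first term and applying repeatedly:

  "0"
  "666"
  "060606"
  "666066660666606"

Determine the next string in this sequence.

Rewriting the 15 symbols of 666066660666606 one by one yields 06 06 06 666 06 06 06 06 666 06 06 06 06 666 06; concatenated:

060606666060606066660606060666606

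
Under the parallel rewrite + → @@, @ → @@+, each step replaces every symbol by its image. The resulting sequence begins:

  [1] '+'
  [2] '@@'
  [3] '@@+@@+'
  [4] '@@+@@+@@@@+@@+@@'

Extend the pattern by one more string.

Applying the rule to each of the 16 symbols of @@+@@+@@@@+@@+@@ gives the pieces @@+ @@+ @@ @@+ @@+ @@ @@+ @@+ @@+ @@+ @@ @@+ @@+ @@ @@+ @@+, which concatenate to the answer.

@@+@@+@@@@+@@+@@@@+@@+@@+@@+@@@@+@@+@@@@+@@+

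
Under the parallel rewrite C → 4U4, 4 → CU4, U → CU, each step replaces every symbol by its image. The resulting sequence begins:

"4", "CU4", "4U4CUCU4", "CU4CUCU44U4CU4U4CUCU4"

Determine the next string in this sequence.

4U4CUCU44U4CU4U4CUCU4CU4CUCU44U4CUCU4CUCU44U4CU4U4CUCU4

Replace each of the 21 characters of CU4CUCU44U4CU4U4CUCU4 in place — 4U4 CU CU4 4U4 CU 4U4 CU CU4 CU4 CU CU4 4U4 CU CU4 CU CU4 4U4 CU 4U4 CU CU4 — and concatenate.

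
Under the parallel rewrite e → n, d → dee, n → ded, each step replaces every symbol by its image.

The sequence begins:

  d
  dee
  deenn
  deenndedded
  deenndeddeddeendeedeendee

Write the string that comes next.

deenndeddeddeendeedeendeedeenndeddeenndeenndeddeenn

Replace each of the 25 characters of deenndeddeddeendeedeendee in place — dee n n ded ded dee n dee dee n dee dee n n ded dee n n dee n n ded dee n n — and concatenate.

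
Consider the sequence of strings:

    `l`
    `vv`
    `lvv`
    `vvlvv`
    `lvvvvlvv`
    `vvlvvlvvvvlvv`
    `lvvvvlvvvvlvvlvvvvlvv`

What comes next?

From term 3 onward, concatenate the second-to-last term with the last: l·vv = lvv, vv·lvv = vvlvv, …
Continuing: vvlvvlvvvvlvv · lvvvvlvvvvlvvlvvvvlvv gives term 8.

vvlvvlvvvvlvvlvvvvlvvvvlvvlvvvvlvv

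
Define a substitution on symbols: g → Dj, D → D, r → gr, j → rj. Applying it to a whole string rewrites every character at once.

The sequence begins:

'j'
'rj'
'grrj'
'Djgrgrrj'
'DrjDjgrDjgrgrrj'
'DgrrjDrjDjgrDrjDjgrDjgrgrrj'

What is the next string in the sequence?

Rewriting the 27 symbols of DgrrjDrjDjgrDrjDjgrDjgrgrrj one by one yields D Dj gr gr rj D gr rj D rj Dj gr D gr rj D rj Dj gr D rj Dj gr Dj gr gr rj; concatenated:

DDjgrgrrjDgrrjDrjDjgrDgrrjDrjDjgrDrjDjgrDjgrgrrj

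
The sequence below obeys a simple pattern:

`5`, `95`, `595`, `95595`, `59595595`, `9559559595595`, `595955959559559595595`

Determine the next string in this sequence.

9559559595595595955959559559595595

Each term (from the third on) is the two preceding terms concatenated in order: term 3 = 5·95 = 595.
So term 8 is 9559559595595·595955959559559595595.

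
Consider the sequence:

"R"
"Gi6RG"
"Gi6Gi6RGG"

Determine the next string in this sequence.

Gi6Gi6Gi6RGGG

Every step adds Gi6 to the front and G to the end of the previous string.
So the next term is Gi6·Gi6Gi6RGG·G.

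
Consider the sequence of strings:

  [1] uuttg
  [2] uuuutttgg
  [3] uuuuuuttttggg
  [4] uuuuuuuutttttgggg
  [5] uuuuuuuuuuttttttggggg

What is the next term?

Each string has the form u^{2n} t^{n+1} g^{n} (n = 1, 2, …).
At n = 6 the blocks have lengths 12, 7, 6.

uuuuuuuuuuuutttttttgggggg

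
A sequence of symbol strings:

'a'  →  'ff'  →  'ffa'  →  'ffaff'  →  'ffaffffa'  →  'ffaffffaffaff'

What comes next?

This is a Fibonacci-style word recurrence s(k) = s(k−1)·s(k−2): e.g. ff·a = ffa.
Continuing: ffaffffaffaff · ffaffffa gives term 7.

ffaffffaffaffffaffffa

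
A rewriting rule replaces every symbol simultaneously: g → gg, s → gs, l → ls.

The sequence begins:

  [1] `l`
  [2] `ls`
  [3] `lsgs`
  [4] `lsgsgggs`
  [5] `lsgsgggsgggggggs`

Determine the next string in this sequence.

lsgsgggsgggggggsgggggggggggggggs

φ(lsgsgggsgggggggs) expands symbol-by-symbol to ls gs gg gs gg gg gg gs gg gg gg gg gg gg gg gs; joining the 16 pieces gives the next term.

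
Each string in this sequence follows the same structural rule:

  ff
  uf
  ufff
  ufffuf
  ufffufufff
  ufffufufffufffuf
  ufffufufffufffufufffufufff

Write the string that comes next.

ufffufufffufffufufffufufffufffufufffufffuf

Each term (from the third on) is the previous term followed by the one before it: term 3 = uf·ff = ufff.
So term 8 is ufffufufffufffufufffufufff·ufffufufffufffuf.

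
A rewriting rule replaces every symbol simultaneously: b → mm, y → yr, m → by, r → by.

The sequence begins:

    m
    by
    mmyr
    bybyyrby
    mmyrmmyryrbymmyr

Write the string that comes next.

Rewriting the 16 symbols of mmyrmmyryrbymmyr one by one yields by by yr by by by yr by yr by mm yr by by yr by; concatenated:

bybyyrbybybyyrbyyrbymmyrbybyyrby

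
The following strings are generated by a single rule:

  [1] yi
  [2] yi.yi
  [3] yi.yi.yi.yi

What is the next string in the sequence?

Each string is two copies of the previous one joined by '.'.
Doubling yi.yi.yi.yi with '.' between the halves:

yi.yi.yi.yi.yi.yi.yi.yi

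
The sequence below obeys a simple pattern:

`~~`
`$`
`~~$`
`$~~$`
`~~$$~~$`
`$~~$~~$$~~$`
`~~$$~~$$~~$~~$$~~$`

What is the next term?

$~~$~~$$~~$~~$$~~$$~~$~~$$~~$

From term 3 onward, concatenate the second-to-last term with the last: ~~·$ = ~~$, $·~~$ = $~~$, …
The next term joins $~~$~~$$~~$ and ~~$$~~$$~~$~~$$~~$.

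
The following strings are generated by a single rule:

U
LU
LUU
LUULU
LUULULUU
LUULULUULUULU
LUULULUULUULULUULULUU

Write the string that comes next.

LUULULUULUULULUULULUULUULULUULUULU

From term 3 onward, concatenate the last term with the second-to-last: LU·U = LUU, LUU·LU = LUULU, …
The next term joins LUULULUULUULULUULULUU and LUULULUULUULU.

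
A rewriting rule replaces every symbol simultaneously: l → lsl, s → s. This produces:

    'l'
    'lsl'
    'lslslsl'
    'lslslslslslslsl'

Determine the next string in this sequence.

φ(lslslslslslslsl) expands symbol-by-symbol to lsl s lsl s lsl s lsl s lsl s lsl s lsl s lsl; joining the 15 pieces gives the next term.

lslslslslslslslslslslslslslslsl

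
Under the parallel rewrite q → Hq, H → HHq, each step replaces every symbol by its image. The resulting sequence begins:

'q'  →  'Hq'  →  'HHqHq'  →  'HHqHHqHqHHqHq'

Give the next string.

Applying the rule to each of the 13 symbols of HHqHHqHqHHqHq gives the pieces HHq HHq Hq HHq HHq Hq HHq Hq HHq HHq Hq HHq Hq, which concatenate to the answer.

HHqHHqHqHHqHHqHqHHqHqHHqHHqHqHHqHq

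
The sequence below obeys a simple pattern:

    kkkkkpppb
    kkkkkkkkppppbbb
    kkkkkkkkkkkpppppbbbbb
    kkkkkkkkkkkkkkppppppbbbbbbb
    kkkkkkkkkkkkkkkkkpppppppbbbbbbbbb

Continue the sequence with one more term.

Each string has the form k^{3n+2} p^{n+2} b^{2n-1} (n = 1, 2, …).
Setting n = 6 gives 20, 8, 11 characters in each block.

kkkkkkkkkkkkkkkkkkkkppppppppbbbbbbbbbbb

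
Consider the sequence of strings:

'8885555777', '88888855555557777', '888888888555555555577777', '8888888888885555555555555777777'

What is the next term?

The n-th term is 3n 8's then 3n+1 5's then n+2 7's (n = 1, 2, …).
At n = 5 the blocks have lengths 15, 16, 7.

88888888888888855555555555555557777777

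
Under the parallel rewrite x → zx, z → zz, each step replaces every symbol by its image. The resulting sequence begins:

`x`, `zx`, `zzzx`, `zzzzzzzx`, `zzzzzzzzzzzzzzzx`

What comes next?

Rewriting the 16 symbols of zzzzzzzzzzzzzzzx one by one yields zz zz zz zz zz zz zz zz zz zz zz zz zz zz zz zx; concatenated:

zzzzzzzzzzzzzzzzzzzzzzzzzzzzzzzx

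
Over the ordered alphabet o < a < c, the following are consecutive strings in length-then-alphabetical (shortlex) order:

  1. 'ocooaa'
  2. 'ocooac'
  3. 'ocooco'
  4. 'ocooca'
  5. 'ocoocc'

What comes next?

ocoaoo

Find the rightmost character of ocoocc below c, bump it to the next letter, and reset everything to its right to o.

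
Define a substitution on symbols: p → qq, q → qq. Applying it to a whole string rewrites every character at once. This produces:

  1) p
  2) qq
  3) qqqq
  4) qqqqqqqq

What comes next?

Expanding qqqqqqqq: q→qq, q→qq, q→qq, q→qq, q→qq, q→qq, q→qq, q→qq. Concatenated: qq qq qq qq qq qq qq qq.

qqqqqqqqqqqqqqqq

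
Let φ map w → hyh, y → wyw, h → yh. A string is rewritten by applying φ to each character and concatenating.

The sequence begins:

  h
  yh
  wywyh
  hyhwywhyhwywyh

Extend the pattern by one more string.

Applying the rule to each of the 14 symbols of hyhwywhyhwywyh gives the pieces yh wyw yh hyh wyw hyh yh wyw yh hyh wyw hyh wyw yh, which concatenate to the answer.

yhwywyhhyhwywhyhyhwywyhhyhwywhyhwywyh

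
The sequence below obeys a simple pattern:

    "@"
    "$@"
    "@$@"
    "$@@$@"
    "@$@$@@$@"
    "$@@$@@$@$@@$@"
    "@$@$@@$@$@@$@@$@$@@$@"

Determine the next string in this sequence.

$@@$@@$@$@@$@@$@$@@$@$@@$@@$@$@@$@

From term 3 onward, concatenate the second-to-last term with the last: @·$@ = @$@, $@·@$@ = $@@$@, …
So term 8 is $@@$@@$@$@@$@·@$@$@@$@$@@$@@$@$@@$@.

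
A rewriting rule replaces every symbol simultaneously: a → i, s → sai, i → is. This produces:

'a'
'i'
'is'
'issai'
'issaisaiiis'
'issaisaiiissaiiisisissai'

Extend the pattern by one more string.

Applying the rule to each of the 24 symbols of issaisaiiissaiiisisissai gives the pieces is sai sai i is sai i is is is sai sai i is is is sai is sai is sai sai i is, which concatenate to the answer.

issaisaiiissaiiisisissaisaiiisisissaiissaiissaisaiiis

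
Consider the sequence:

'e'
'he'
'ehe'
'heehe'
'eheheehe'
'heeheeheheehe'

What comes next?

Each term (from the third on) is the two preceding terms concatenated in order: term 3 = e·he = ehe.
So term 7 is eheheehe·heeheeheheehe.

eheheeheheeheeheheehe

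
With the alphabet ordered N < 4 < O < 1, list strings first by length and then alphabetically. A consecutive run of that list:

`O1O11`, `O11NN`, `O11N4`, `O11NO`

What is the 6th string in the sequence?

Advancing 2 positions from O11NO through O11NO → O11N1 reaches term 6.

O114N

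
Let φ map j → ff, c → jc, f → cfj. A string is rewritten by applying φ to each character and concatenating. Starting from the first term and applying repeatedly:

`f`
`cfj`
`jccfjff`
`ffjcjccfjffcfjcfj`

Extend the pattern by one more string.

Replace each of the 17 characters of ffjcjccfjffcfjcfj in place — cfj cfj ff jc ff jc jc cfj ff cfj cfj jc cfj ff jc cfj ff — and concatenate.

cfjcfjffjcffjcjccfjffcfjcfjjccfjffjccfjff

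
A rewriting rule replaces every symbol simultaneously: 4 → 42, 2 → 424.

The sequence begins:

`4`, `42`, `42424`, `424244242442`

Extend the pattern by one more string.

42424424244242424424244242424

Rewriting each symbol of 424244242442: 4→42, 2→424, 4→42, 2→424, 4→42, 4→42, 2→424, 4→42, 2→424, 4→42, 4→42, 2→424, which concatenates to 42 424 42 424 42 42 424 42 424 42 42 424.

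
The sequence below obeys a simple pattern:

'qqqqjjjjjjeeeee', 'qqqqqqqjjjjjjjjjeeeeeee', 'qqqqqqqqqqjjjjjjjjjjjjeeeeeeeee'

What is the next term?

qqqqqqqqqqqqqjjjjjjjjjjjjjjjeeeeeeeeeee

Each string has the form q^{3n-2} j^{3n} e^{2n+1}, where the shown terms are n = 2, 3, 4.
Setting n = 5 gives 13, 15, 11 characters in each block.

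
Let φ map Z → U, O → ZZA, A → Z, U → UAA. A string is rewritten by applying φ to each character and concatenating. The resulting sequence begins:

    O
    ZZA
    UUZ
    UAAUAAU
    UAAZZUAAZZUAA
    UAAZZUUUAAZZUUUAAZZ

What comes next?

UAAZZUUUAAUAAUAAZZUUUAAUAAUAAZZUU

Applying the rule to each of the 19 symbols of UAAZZUUUAAZZUUUAAZZ gives the pieces UAA Z Z U U UAA UAA UAA Z Z U U UAA UAA UAA Z Z U U, which concatenate to the answer.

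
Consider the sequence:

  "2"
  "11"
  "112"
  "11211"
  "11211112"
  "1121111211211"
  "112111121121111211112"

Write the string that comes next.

1121111211211112111121121111211211

This is a Fibonacci-style word recurrence s(k) = s(k−1)·s(k−2): e.g. 11·2 = 112.
Continuing: 112111121121111211112 · 1121111211211 gives term 8.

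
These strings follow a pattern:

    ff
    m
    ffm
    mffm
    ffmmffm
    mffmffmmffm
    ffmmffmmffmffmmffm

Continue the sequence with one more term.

mffmffmmffmffmmffmmffmffmmffm

From term 3 onward, concatenate the second-to-last term with the last: ff·m = ffm, m·ffm = mffm, …
So term 8 is mffmffmmffm·ffmmffmmffmffmmffm.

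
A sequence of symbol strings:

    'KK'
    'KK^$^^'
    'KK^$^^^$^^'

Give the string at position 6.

KK^$^^^$^^^$^^^$^^^$^^

Every step adds ^$^^ to the end: s(k+1) = s(k)·^$^^.
From KK^$^^^$^^, 3 further steps: KK^$^^^$^^ → KK^$^^^$^^^$^^ → KK^$^^^$^^^$^^^$^^ → (answer).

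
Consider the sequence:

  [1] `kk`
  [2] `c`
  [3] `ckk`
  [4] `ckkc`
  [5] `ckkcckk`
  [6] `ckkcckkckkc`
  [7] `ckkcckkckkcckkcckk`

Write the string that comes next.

From term 3 onward, concatenate the last term with the second-to-last: c·kk = ckk, ckk·c = ckkc, …
So term 8 is ckkcckkckkcckkcckk·ckkcckkckkc.

ckkcckkckkcckkcckkckkcckkckkc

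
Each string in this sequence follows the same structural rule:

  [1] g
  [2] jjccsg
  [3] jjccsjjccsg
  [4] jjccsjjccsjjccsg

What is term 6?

jjccsjjccsjjccsjjccsjjccsg

Every step adds jjccs at the front: s(k+1) = jjccs·s(k).
From jjccsjjccsjjccsg, 2 further steps: jjccsjjccsjjccsg → jjccsjjccsjjccsjjccsg → (answer).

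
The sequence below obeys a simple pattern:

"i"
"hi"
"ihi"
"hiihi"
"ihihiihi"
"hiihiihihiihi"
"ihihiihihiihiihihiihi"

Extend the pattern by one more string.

Each term (from the third on) is the two preceding terms concatenated in order: term 3 = i·hi = ihi.
Continuing: hiihiihihiihi · ihihiihihiihiihihiihi gives term 8.

hiihiihihiihiihihiihihiihiihihiihi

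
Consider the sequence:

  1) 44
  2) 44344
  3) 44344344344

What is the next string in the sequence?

Each string is two copies of the previous one joined by '3'.
Doubling 44344344344 with '3' between the halves:

44344344344344344344344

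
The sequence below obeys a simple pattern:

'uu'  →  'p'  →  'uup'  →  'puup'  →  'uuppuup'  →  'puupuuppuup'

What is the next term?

Each term (from the third on) is the two preceding terms concatenated in order: term 3 = uu·p = uup.
Continuing: uuppuup · puupuuppuup gives term 7.

uuppuuppuupuuppuup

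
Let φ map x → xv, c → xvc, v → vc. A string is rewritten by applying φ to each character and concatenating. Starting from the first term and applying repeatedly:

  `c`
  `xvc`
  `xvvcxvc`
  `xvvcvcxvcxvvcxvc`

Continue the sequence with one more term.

Rewriting the 16 symbols of xvvcvcxvcxvvcxvc one by one yields xv vc vc xvc vc xvc xv vc xvc xv vc vc xvc xv vc xvc; concatenated:

xvvcvcxvcvcxvcxvvcxvcxvvcvcxvcxvvcxvc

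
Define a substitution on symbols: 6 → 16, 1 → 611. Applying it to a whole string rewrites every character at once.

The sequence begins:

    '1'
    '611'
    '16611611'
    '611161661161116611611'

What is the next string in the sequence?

Applying the rule to each of the 21 symbols of 611161661161116611611 gives the pieces 16 611 611 611 16 611 16 16 611 611 16 611 611 611 16 16 611 611 16 611 611, which concatenate to the answer.

1661161161116611161661161116611611611161661161116611611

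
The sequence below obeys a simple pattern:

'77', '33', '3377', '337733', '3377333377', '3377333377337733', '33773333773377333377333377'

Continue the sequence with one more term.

This is a Fibonacci-style word recurrence s(k) = s(k−1)·s(k−2): e.g. 33·77 = 3377.
So term 8 is 33773333773377333377333377·3377333377337733.

337733337733773333773333773377333377337733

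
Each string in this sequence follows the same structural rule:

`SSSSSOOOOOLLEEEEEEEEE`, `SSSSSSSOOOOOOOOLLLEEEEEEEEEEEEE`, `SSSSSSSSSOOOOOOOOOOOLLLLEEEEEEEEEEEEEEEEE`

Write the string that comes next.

Each string has the form S^{2n+1} O^{3n-1} L^{n} E^{4n+1}, where the shown terms are n = 2, 3, 4.
Setting n = 5 gives 11, 14, 5, 21 characters in each block.

SSSSSSSSSSSOOOOOOOOOOOOOOLLLLLEEEEEEEEEEEEEEEEEEEEE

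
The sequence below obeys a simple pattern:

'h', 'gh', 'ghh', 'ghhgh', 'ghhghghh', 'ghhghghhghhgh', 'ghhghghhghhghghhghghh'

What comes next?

ghhghghhghhghghhghghhghhghghhghhgh

From term 3 onward, concatenate the last term with the second-to-last: gh·h = ghh, ghh·gh = ghhgh, …
So term 8 is ghhghghhghhghghhghghh·ghhghghhghhgh.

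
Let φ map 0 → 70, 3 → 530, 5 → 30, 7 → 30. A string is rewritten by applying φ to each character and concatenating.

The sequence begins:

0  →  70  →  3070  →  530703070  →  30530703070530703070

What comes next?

Applying the rule to each of the 20 symbols of 30530703070530703070 gives the pieces 530 70 30 530 70 30 70 530 70 30 70 30 530 70 30 70 530 70 30 70, which concatenate to the answer.

530703053070307053070307030530703070530703070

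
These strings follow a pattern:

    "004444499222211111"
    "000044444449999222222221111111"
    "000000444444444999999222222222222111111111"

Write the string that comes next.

Term n consists of 2n 0's, followed by 2n+3 4's, followed by 2n 9's, followed by 4n 2's, followed by 2n+3 1's (n = 1, 2, …).
For the next term, n = 4, so the run lengths are 8, 11, 8, 16, 11.

000000004444444444499999999222222222222222211111111111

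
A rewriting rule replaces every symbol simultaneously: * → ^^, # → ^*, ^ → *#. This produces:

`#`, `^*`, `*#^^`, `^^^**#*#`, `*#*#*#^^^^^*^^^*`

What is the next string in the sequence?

Rewriting the 16 symbols of *#*#*#^^^^^*^^^* one by one yields ^^ ^* ^^ ^* ^^ ^* *# *# *# *# *# ^^ *# *# *# ^^; concatenated:

^^^*^^^*^^^**#*#*#*#*#^^*#*#*#^^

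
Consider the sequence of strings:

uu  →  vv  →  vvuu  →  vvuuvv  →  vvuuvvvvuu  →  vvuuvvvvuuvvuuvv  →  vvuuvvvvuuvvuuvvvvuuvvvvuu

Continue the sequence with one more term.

vvuuvvvvuuvvuuvvvvuuvvvvuuvvuuvvvvuuvvuuvv

From term 3 onward, concatenate the last term with the second-to-last: vv·uu = vvuu, vvuu·vv = vvuuvv, …
Continuing: vvuuvvvvuuvvuuvvvvuuvvvvuu · vvuuvvvvuuvvuuvv gives term 8.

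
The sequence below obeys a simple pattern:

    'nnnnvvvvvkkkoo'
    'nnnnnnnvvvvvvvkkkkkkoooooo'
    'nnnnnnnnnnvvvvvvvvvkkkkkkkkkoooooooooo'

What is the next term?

nnnnnnnnnnnnnvvvvvvvvvvvkkkkkkkkkkkkoooooooooooooo

Term n consists of 3n+1 n's, followed by 2n+3 v's, followed by 3n k's, followed by 4n-2 o's (n = 1, 2, …).
At n = 4 the blocks have lengths 13, 11, 12, 14.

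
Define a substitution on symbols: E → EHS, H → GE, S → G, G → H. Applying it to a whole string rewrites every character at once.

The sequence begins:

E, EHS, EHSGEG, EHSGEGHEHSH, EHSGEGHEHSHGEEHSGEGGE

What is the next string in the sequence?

Replace each of the 21 characters of EHSGEGHEHSHGEEHSGEGGE in place — EHS GE G H EHS H GE EHS GE G GE H EHS EHS GE G H EHS H H EHS — and concatenate.

EHSGEGHEHSHGEEHSGEGGEHEHSEHSGEGHEHSHHEHS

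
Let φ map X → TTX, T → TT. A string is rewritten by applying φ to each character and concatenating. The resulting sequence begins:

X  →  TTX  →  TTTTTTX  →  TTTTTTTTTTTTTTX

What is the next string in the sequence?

TTTTTTTTTTTTTTTTTTTTTTTTTTTTTTX

Applying the rule to each of the 15 symbols of TTTTTTTTTTTTTTX gives the pieces TT TT TT TT TT TT TT TT TT TT TT TT TT TT TTX, which concatenate to the answer.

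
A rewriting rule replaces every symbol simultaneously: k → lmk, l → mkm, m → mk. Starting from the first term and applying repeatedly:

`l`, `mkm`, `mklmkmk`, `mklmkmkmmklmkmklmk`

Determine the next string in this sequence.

Rewriting the 18 symbols of mklmkmkmmklmkmklmk one by one yields mk lmk mkm mk lmk mk lmk mk mk lmk mkm mk lmk mk lmk mkm mk lmk; concatenated:

mklmkmkmmklmkmklmkmkmklmkmkmmklmkmklmkmkmmklmk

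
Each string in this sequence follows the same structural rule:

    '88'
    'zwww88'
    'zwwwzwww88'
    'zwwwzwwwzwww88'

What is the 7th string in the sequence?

zwwwzwwwzwwwzwwwzwwwzwww88

The strings grow by a fixed prefix zwww each time.
From zwwwzwwwzwww88, 3 further steps: zwwwzwwwzwww88 → zwwwzwwwzwwwzwww88 → zwwwzwwwzwwwzwwwzwww88 → (answer).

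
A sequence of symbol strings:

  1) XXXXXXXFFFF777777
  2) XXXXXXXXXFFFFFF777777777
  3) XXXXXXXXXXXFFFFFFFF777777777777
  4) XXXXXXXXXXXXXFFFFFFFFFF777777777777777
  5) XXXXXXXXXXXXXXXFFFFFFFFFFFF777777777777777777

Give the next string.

XXXXXXXXXXXXXXXXXFFFFFFFFFFFFFF777777777777777777777

Reading off run lengths: X runs 7, 9, 11, 13, 15; F runs 4, 6, 8, 10, 12; 7 runs 6, 9, 12, 15, 18 — each is linear in n, where the shown terms are n = 2, 3, 4, 5, 6.
Setting n = 7 gives 17, 14, 21 characters in each block.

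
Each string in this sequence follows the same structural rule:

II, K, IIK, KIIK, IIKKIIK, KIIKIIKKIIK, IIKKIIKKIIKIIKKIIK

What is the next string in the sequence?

KIIKIIKKIIKIIKKIIKKIIKIIKKIIK

This is a Fibonacci-style word recurrence s(k) = s(k−2)·s(k−1): e.g. II·K = IIK.
The next term joins KIIKIIKKIIK and IIKKIIKKIIKIIKKIIK.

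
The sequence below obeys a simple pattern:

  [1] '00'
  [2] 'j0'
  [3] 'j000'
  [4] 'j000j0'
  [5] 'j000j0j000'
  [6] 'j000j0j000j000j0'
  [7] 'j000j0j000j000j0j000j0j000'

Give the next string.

j000j0j000j000j0j000j0j000j000j0j000j000j0

From term 3 onward, concatenate the last term with the second-to-last: j0·00 = j000, j000·j0 = j000j0, …
Continuing: j000j0j000j000j0j000j0j000 · j000j0j000j000j0 gives term 8.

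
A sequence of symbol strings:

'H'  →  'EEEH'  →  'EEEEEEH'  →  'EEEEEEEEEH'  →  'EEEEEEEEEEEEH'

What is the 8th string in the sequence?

EEEEEEEEEEEEEEEEEEEEEH

Each term is the previous one with EEE prepended.
From EEEEEEEEEEEEH, 3 further steps: EEEEEEEEEEEEH → EEEEEEEEEEEEEEEH → EEEEEEEEEEEEEEEEEEH → (answer).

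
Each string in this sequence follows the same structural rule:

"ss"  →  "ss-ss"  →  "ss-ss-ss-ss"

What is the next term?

ss-ss-ss-ss-ss-ss-ss-ss

s(k+1) = s(k)·-·s(k) — each term doubles the last with '-' between the halves.
One more doubling of ss-ss-ss-ss gives the answer.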